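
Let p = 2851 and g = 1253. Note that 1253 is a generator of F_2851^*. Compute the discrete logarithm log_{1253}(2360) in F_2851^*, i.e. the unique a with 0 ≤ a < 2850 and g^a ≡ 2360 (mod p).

2414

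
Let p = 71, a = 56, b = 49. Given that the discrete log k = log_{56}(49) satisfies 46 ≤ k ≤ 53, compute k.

48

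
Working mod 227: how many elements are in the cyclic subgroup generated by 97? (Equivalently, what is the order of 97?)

113

The order of 97 must divide p − 1 = 226 = 2 · 113.
Divisors: 1, 2, 113, 226.
Check each in increasing order: 97^1 ≡ 97;  97^2 ≡ 102;  97^113 ≡ 1.
Smallest exponent giving 1 is 113.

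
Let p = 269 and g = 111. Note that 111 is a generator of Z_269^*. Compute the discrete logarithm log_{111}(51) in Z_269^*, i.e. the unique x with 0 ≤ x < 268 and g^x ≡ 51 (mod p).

Baby-step giant-step with m = ceil(sqrt(268)) = 17.
Baby table (111^j mod 269 for j=0..16):
  0:1  1:111  2:216  3:35  4:119  5:28  6:149  7:130
  8:173  9:104  10:246  11:137  12:143  13:2  14:222  15:163
  16:70
Giant step factor: 111^(-17) ≡ 26 (mod 269).
Scan 51·26^i mod 269 for i = 0, 1, …:
  i=0: 51   i=1: 250   i=2: 44   i=3: 68
  i=4: 154   i=5: 238   i=6: 1
Match at i=6, j=0: x = 6·17 + 0 = 102.

102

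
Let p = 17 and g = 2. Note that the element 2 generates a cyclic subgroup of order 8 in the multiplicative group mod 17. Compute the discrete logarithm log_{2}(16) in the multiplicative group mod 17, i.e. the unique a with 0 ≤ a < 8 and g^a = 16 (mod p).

Successive powers of 2 modulo 17:
  2^0=1  2^1=2  2^2=4  2^3=8  2^4=16
So 2^4 ≡ 16 (mod 17), giving a = 4.

4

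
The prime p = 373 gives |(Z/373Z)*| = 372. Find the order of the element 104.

4

The order of 104 must divide p − 1 = 372 = 2^2 · 3 · 31.
Divisors: 1, 2, 3, 4, 6, 12, 31, 62, 93, 124, 186, 372.
Check each in increasing order: 104^1 ≡ 104;  104^2 ≡ 372;  104^3 ≡ 269;  104^4 ≡ 1.
Smallest exponent giving 1 is 4.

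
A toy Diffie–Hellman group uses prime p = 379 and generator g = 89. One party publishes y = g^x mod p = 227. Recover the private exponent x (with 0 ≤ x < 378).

88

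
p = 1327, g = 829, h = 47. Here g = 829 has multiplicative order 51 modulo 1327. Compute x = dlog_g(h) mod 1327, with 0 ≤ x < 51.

25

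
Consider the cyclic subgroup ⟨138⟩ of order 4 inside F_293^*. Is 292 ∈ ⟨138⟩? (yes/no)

yes

292 ∈ ⟨138⟩ iff 292^4 ≡ 1 (mod 293), since |⟨138⟩| = 4.
292^4 mod 293 = 1.
Since 1 = 1, 292 lies in the subgroup.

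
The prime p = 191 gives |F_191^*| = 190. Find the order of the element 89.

190

The order of 89 must divide p − 1 = 190 = 2 · 5 · 19.
Divisors: 1, 2, 5, 10, 19, 38, 95, 190.
Check each in increasing order: 89^1 ≡ 89;  89^2 ≡ 90;  89^5 ≡ 66;  89^10 ≡ 154;  89^19 ≡ 142;  89^38 ≡ 109;  89^95 ≡ 190;  89^190 ≡ 1.
Smallest exponent giving 1 is 190.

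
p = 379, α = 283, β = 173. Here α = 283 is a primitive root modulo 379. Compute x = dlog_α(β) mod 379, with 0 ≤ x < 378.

Baby-step giant-step with m = ceil(sqrt(378)) = 20.
Baby table (283^j mod 379 for j=0..19):
  0:1  1:283  2:120  3:229  4:377  5:192  6:139  7:300
  8:4  9:374  10:101  11:158  12:371  13:10  14:177  15:63
  16:16  17:359  18:25  19:253
Giant step factor: 283^(-20) ≡ 225 (mod 379).
Scan 173·225^i mod 379 for i = 0, 1, …:
  i=0: 173   i=1: 267   i=2: 193   i=3: 219
  i=4: 5   i=5: 367   i=6: 332   i=7: 37
  i=8: 366   i=9: 107   i=10: 198   i=11: 207
  i=12: 337   i=13: 25
Match at i=13, j=18: x = 13·20 + 18 = 278.

278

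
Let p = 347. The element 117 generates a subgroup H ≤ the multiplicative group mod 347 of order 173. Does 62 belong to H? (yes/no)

no

62 ∈ ⟨117⟩ iff 62^173 ≡ 1 (mod 347), since |⟨117⟩| = 173.
62^173 mod 347 = 346.
Since 346 ≠ 1, 62 does not lie in the subgroup.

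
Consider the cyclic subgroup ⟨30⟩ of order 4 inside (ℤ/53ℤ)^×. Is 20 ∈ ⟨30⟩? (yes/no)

⟨30⟩ has order 4; its elements mod 53 are {1, 23, 30, 52}.
20 is not in this set.

no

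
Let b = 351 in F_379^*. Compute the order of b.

The order of 351 must divide p − 1 = 378 = 2 · 3^3 · 7.
Divisors: 1, 2, 3, 6, 7, 9, 14, 18, 21, 27, 42, 54, 63, 126, 189, 378.
Check each in increasing order: 351^1 ≡ 351;  351^2 ≡ 26;  351^3 ≡ 30;  351^6 ≡ 142;  351^7 ≡ 193;  351^9 ≡ 91;  351^14 ≡ 107;  351^18 ≡ 322;  351^21 ≡ 185;  351^27 ≡ 119;  351^42 ≡ 115;  351^54 ≡ 138;  351^63 ≡ 51;  351^126 ≡ 327;  351^189 ≡ 1.
Smallest exponent giving 1 is 189.

189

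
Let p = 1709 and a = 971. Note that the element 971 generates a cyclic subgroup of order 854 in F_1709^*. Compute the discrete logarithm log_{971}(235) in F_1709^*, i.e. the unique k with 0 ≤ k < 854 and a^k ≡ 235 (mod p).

Baby-step giant-step with m = ceil(sqrt(854)) = 30.
Baby table (971^j mod 1709 for j=0..29):
  0:1  1:971  2:1182  3:983  4:871  5:1495  6:704  7:1693
  8:1554  9:1596  10:1362  11:1445  12:6  13:699  14:256  15:771
  16:99  17:425  18:806  19:1613  20:779  21:1031  22:1336  23:125
  24:36  25:776  26:1536  27:1208  28:594  29:841
Giant step factor: 971^(-30) ≡ 1016 (mod 1709).
Scan 235·1016^i mod 1709 for i = 0, 1, …:
  i=0: 235   i=1: 1209   i=2: 1282   i=3: 254
  i=4: 5   i=5: 1662   i=6: 100   i=7: 769
  i=8: 291   i=9: 1708     …   i=22: 1238
  i=23: 1693
Match at i=23, j=7: k = 23·30 + 7 = 697.

697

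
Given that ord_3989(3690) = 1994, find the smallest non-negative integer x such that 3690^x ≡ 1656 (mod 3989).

1807

Baby-step giant-step with m = ceil(sqrt(1994)) = 45.
Baby table (3690^j mod 3989 for j=0..44):
  0:1  1:3690  2:1643  3:3379  4:2885  5:2998  6:1123  7:3288
  8:2171  9:1078  10:787  11:38  12:605  13:2599  14:754  15:1927
  16:2232  17:2784  18:1285  19:2718  20:1074  21:1983  22:1444  23:3045
  24:3026  25:729  26:1424  27:1047  28:2078  29:962  30:3559  31:922
  32:3552  33:3015  34:29  35:3296  36:3768  37:2255  38:3885  39:3173
  40:655  41:3605  42:3124  43:3339  44:2878
Giant step factor: 3690^(-45) ≡ 2342 (mod 3989).
Scan 1656·2342^i mod 3989 for i = 0, 1, …:
  i=0: 1656   i=1: 1044   i=2: 3780   i=3: 1169
  i=4: 1344   i=5: 327   i=6: 3935   i=7: 1180
  i=8: 3172   i=9: 1306     …   i=39: 1364
  i=40: 3288
Match at i=40, j=7: x = 40·45 + 7 = 1807.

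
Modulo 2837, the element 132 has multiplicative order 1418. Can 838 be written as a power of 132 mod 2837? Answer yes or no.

838 ∈ ⟨132⟩ iff 838^1418 ≡ 1 (mod 2837), since |⟨132⟩| = 1418.
838^1418 mod 2837 = 2836.
Since 2836 ≠ 1, 838 does not lie in the subgroup.

no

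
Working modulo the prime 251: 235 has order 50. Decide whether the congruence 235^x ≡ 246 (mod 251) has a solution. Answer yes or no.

yes

246 ∈ ⟨235⟩ iff 246^50 ≡ 1 (mod 251), since |⟨235⟩| = 50.
246^50 mod 251 = 1.
Since 1 = 1, 246 lies in the subgroup.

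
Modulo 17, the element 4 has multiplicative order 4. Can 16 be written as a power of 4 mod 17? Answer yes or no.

16 ∈ ⟨4⟩ iff 16^4 ≡ 1 (mod 17), since |⟨4⟩| = 4.
16^4 mod 17 = 1.
Since 1 = 1, 16 lies in the subgroup.

yes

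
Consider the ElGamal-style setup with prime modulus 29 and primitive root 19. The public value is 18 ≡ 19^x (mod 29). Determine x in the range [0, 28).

Successive powers of 19 modulo 29:
  19^0=1  19^1=19  19^2=13  19^3=15  19^4=24  19^5=21
  19^6=22  19^7=12  19^8=25  19^9=11  19^10=6  19^11=27
  19^12=20  19^13=3  19^14=28  19^15=10  19^16=16  19^17=14
  19^18=5  19^19=8  19^20=7  19^21=17  19^22=4  19^23=18
So 19^23 ≡ 18 (mod 29), giving x = 23.

23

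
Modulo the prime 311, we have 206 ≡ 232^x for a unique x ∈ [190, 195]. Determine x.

195

Compute 232^190 mod 311 = 15, then multiply by 232 repeatedly:
  232^190=15  232^191=59  232^192=4  232^193=306  232^194=84
  232^195=206
Found 206 at exponent 195.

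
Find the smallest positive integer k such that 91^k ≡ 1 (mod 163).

81

The order of 91 must divide p − 1 = 162 = 2 · 3^4.
Divisors: 1, 2, 3, 6, 9, 18, 27, 54, 81, 162.
Check each in increasing order: 91^1 ≡ 91;  91^2 ≡ 131;  91^3 ≡ 22;  91^6 ≡ 158;  91^9 ≡ 53;  91^18 ≡ 38;  91^27 ≡ 58;  91^54 ≡ 104;  91^81 ≡ 1.
Smallest exponent giving 1 is 81.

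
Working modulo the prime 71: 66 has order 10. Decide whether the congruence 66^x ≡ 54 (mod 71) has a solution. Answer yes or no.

yes

⟨66⟩ has order 10; its elements mod 71 are {1, 5, 14, 17, 25, 46, 54, 57, 66, 70}.
54 is in this set.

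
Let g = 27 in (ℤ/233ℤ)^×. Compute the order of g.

The order of 27 must divide p − 1 = 232 = 2^3 · 29.
Divisors: 1, 2, 4, 8, 29, 58, 116, 232.
Check each in increasing order: 27^1 ≡ 27;  27^2 ≡ 30;  27^4 ≡ 201;  27^8 ≡ 92;  27^29 ≡ 136;  27^58 ≡ 89;  27^116 ≡ 232;  27^232 ≡ 1.
Smallest exponent giving 1 is 232.

232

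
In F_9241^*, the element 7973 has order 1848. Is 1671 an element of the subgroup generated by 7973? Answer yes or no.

1671 ∈ ⟨7973⟩ iff 1671^1848 ≡ 1 (mod 9241), since |⟨7973⟩| = 1848.
1671^1848 mod 9241 = 4962.
Since 4962 ≠ 1, 1671 does not lie in the subgroup.

no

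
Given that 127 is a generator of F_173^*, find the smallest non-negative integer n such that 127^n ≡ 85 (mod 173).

Baby-step giant-step with m = ceil(sqrt(172)) = 14.
Baby table (127^j mod 173 for j=0..13):
  0:1  1:127  2:40  3:63  4:43  5:98  6:163  7:114
  8:119  9:62  10:89  11:58  12:100  13:71
Giant step factor: 127^(-14) ≡ 33 (mod 173).
Scan 85·33^i mod 173 for i = 0, 1, …:
  i=0: 85   i=1: 37   i=2: 10   i=3: 157
  i=4: 164   i=5: 49   i=6: 60   i=7: 77
  i=8: 119
Match at i=8, j=8: n = 8·14 + 8 = 120.

120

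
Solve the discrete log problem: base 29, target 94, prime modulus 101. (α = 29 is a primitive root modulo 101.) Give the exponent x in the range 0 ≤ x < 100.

Baby-step giant-step with m = ceil(sqrt(100)) = 10.
Baby table (29^j mod 101 for j=0..9):
  0:1  1:29  2:33  3:48  4:79  5:69  6:82  7:55
  8:80  9:98
Giant step factor: 29^(-10) ≡ 65 (mod 101).
Scan 94·65^i mod 101 for i = 0, 1, …:
  i=0: 94   i=1: 50   i=2: 18   i=3: 59
  i=4: 98
Match at i=4, j=9: x = 4·10 + 9 = 49.

49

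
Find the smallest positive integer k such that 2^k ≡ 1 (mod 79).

39

The order of 2 must divide p − 1 = 78 = 2 · 3 · 13.
Divisors: 1, 2, 3, 6, 13, 26, 39, 78.
Check each in increasing order: 2^1 ≡ 2;  2^2 ≡ 4;  2^3 ≡ 8;  2^6 ≡ 64;  2^13 ≡ 55;  2^26 ≡ 23;  2^39 ≡ 1.
Smallest exponent giving 1 is 39.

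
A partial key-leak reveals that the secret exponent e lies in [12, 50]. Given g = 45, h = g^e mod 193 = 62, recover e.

20

Compute 45^12 mod 193 = 129, then multiply by 45 repeatedly:
  45^12=129  45^13=15  45^14=96  45^15=74  45^16=49
  45^17=82  45^18=23  45^19=70  45^20=62
Found 62 at exponent 20.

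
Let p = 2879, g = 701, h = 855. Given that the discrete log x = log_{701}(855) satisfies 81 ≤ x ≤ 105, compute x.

Compute 701^81 mod 2879 = 433, then multiply by 701 repeatedly:
  701^81=433  701^82=1238  701^83=1259  701^84=1585  701^85=2670
  701^86=320  701^87=2637  701^88=219  701^89=932  701^90=2678
  701^91=170  701^92=1131  701^93=1106  701^94=855
Found 855 at exponent 94.

94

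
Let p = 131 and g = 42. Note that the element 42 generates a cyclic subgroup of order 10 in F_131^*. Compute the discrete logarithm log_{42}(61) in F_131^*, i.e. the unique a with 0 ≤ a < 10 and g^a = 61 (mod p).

Successive powers of 42 modulo 131:
  42^0=1  42^1=42  42^2=61
So 42^2 ≡ 61 (mod 131), giving a = 2.

2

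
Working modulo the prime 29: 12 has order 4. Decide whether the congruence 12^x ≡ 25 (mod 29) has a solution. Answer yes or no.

⟨12⟩ has order 4; its elements mod 29 are {1, 12, 17, 28}.
25 is not in this set.

no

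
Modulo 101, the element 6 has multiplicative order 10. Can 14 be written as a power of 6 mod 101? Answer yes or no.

yes

14 ∈ ⟨6⟩ iff 14^10 ≡ 1 (mod 101), since |⟨6⟩| = 10.
14^10 mod 101 = 1.
Since 1 = 1, 14 lies in the subgroup.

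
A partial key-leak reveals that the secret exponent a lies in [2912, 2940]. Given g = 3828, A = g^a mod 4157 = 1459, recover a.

2925

Compute 3828^2912 mod 4157 = 3364, then multiply by 3828 repeatedly:
  3828^2912=3364  3828^2913=3163  3828^2914=2780  3828^2915=4077  3828^2916=1378
  3828^2917=3908  3828^2918=2938  3828^2919=1979  3828^2920=1558  3828^2921=2886
  3828^2922=2459  3828^2923=1604  3828^2924=223  3828^2925=1459
Found 1459 at exponent 2925.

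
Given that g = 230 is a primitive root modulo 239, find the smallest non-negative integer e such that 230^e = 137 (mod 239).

101

Baby-step giant-step with m = ceil(sqrt(238)) = 16.
Baby table (230^j mod 239 for j=0..15):
  0:1  1:230  2:81  3:227  4:108  5:223  6:144  7:138
  8:192  9:184  10:17  11:86  12:182  13:35  14:163  15:206
Giant step factor: 230^(-16) ≡ 136 (mod 239).
Scan 137·136^i mod 239 for i = 0, 1, …:
  i=0: 137   i=1: 229   i=2: 74   i=3: 26
  i=4: 190   i=5: 28   i=6: 223
Match at i=6, j=5: e = 6·16 + 5 = 101.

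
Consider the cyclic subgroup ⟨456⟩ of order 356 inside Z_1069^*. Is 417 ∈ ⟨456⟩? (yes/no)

417 ∈ ⟨456⟩ iff 417^356 ≡ 1 (mod 1069), since |⟨456⟩| = 356.
417^356 mod 1069 = 1.
Since 1 = 1, 417 lies in the subgroup.

yes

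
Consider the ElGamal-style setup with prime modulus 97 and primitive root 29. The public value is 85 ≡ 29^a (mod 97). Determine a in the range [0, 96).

Baby-step giant-step with m = ceil(sqrt(96)) = 10.
Baby table (29^j mod 97 for j=0..9):
  0:1  1:29  2:65  3:42  4:54  5:14  6:18  7:37
  8:6  9:77
Giant step factor: 29^(-10) ≡ 49 (mod 97).
Scan 85·49^i mod 97 for i = 0, 1, …:
  i=0: 85   i=1: 91   i=2: 94   i=3: 47
  i=4: 72   i=5: 36   i=6: 18
Match at i=6, j=6: a = 6·10 + 6 = 66.

66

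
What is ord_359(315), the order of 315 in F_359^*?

358

The order of 315 must divide p − 1 = 358 = 2 · 179.
Divisors: 1, 2, 179, 358.
Check each in increasing order: 315^1 ≡ 315;  315^2 ≡ 141;  315^179 ≡ 358;  315^358 ≡ 1.
Smallest exponent giving 1 is 358.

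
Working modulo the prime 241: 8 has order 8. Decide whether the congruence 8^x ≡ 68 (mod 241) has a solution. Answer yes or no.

no

⟨8⟩ has order 8; its elements mod 241 are {1, 8, 30, 64, 177, 211, 233, 240}.
68 is not in this set.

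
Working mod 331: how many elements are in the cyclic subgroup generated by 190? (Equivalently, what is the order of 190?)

330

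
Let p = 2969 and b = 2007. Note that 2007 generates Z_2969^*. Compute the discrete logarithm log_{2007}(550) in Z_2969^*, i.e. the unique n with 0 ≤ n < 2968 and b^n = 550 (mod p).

37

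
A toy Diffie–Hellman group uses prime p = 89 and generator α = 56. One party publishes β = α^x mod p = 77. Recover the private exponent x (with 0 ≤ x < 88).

77

Baby-step giant-step with m = ceil(sqrt(88)) = 10.
Baby table (56^j mod 89 for j=0..9):
  0:1  1:56  2:21  3:19  4:85  5:43  6:5  7:13
  8:16  9:6
Giant step factor: 56^(-10) ≡ 40 (mod 89).
Scan 77·40^i mod 89 for i = 0, 1, …:
  i=0: 77   i=1: 54   i=2: 24   i=3: 70
  i=4: 41   i=5: 38   i=6: 7   i=7: 13
Match at i=7, j=7: x = 7·10 + 7 = 77.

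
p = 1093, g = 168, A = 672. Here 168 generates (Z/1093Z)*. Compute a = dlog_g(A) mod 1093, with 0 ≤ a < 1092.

Baby-step giant-step with m = ceil(sqrt(1092)) = 34.
Baby table (168^j mod 1093 for j=0..33):
  0:1  1:168  2:899  3:198  4:474  5:936  6:949  7:947
  8:611  9:999  10:603  11:748  12:1062  13:257  14:549  15:420
  16:608  17:495  18:92  19:154  20:733  21:728  22:981  23:858
  24:961  25:777  26:469  27:96  28:826  29:1050  30:427  31:691
  32:230  33:385
Giant step factor: 168^(-34) ≡ 555 (mod 1093).
Scan 672·555^i mod 1093 for i = 0, 1, …:
  i=0: 672   i=1: 247   i=2: 460   i=3: 631
  i=4: 445   i=5: 1050
Match at i=5, j=29: a = 5·34 + 29 = 199.

199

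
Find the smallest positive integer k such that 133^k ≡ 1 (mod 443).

221

The order of 133 must divide p − 1 = 442 = 2 · 13 · 17.
Divisors: 1, 2, 13, 17, 26, 34, 221, 442.
Check each in increasing order: 133^1 ≡ 133;  133^2 ≡ 412;  133^13 ≡ 324;  133^17 ≡ 378;  133^26 ≡ 428;  133^34 ≡ 238;  133^221 ≡ 1.
Smallest exponent giving 1 is 221.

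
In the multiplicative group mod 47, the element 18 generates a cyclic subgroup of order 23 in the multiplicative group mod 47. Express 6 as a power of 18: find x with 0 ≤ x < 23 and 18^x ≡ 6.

7

Successive powers of 18 modulo 47:
  18^0=1  18^1=18  18^2=42  18^3=4  18^4=25  18^5=27
  18^6=16  18^7=6
So 18^7 ≡ 6 (mod 47), giving x = 7.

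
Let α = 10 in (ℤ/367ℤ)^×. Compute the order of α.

366

The order of 10 must divide p − 1 = 366 = 2 · 3 · 61.
Divisors: 1, 2, 3, 6, 61, 122, 183, 366.
Check each in increasing order: 10^1 ≡ 10;  10^2 ≡ 100;  10^3 ≡ 266;  10^6 ≡ 292;  10^61 ≡ 284;  10^122 ≡ 283;  10^183 ≡ 366;  10^366 ≡ 1.
Smallest exponent giving 1 is 366.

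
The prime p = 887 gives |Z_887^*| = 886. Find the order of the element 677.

443

The order of 677 must divide p − 1 = 886 = 2 · 443.
Divisors: 1, 2, 443, 886.
Check each in increasing order: 677^1 ≡ 677;  677^2 ≡ 637;  677^443 ≡ 1.
Smallest exponent giving 1 is 443.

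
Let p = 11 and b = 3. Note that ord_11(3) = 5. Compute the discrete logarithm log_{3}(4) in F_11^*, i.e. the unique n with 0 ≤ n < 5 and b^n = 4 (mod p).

4

Successive powers of 3 modulo 11:
  3^0=1  3^1=3  3^2=9  3^3=5  3^4=4
So 3^4 ≡ 4 (mod 11), giving n = 4.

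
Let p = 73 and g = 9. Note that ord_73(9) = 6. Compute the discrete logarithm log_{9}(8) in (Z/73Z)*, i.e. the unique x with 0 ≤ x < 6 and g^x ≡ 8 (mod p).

Successive powers of 9 modulo 73:
  9^0=1  9^1=9  9^2=8
So 9^2 ≡ 8 (mod 73), giving x = 2.

2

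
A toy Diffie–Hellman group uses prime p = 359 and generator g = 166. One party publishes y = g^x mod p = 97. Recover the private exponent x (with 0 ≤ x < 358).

Baby-step giant-step with m = ceil(sqrt(358)) = 19.
Baby table (166^j mod 359 for j=0..18):
  0:1  1:166  2:272  3:277  4:30  5:313  6:262  7:53
  8:182  9:56  10:321  11:154  12:75  13:244  14:296  15:312
  16:96  17:140  18:264
Giant step factor: 166^(-19) ≡ 290 (mod 359).
Scan 97·290^i mod 359 for i = 0, 1, …:
  i=0: 97   i=1: 128   i=2: 143   i=3: 185
  i=4: 159   i=5: 158   i=6: 227   i=7: 133
  i=8: 157   i=9: 296
Match at i=9, j=14: x = 9·19 + 14 = 185.

185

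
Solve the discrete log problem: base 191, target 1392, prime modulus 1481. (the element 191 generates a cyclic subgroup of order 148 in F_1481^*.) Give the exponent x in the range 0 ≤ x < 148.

82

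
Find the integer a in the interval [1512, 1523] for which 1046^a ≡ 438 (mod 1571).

1513

Compute 1046^1512 mod 1571 = 457, then multiply by 1046 repeatedly:
  1046^1512=457  1046^1513=438
Found 438 at exponent 1513.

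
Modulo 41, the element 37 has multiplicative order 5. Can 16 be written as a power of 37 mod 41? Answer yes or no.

yes

16 ∈ ⟨37⟩ iff 16^5 ≡ 1 (mod 41), since |⟨37⟩| = 5.
16^5 mod 41 = 1.
Since 1 = 1, 16 lies in the subgroup.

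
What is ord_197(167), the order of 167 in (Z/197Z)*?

196

The order of 167 must divide p − 1 = 196 = 2^2 · 7^2.
Divisors: 1, 2, 4, 7, 14, 28, 49, 98, 196.
Check each in increasing order: 167^1 ≡ 167;  167^2 ≡ 112;  167^4 ≡ 133;  167^7 ≡ 113;  167^14 ≡ 161;  167^28 ≡ 114;  167^49 ≡ 183;  167^98 ≡ 196;  167^196 ≡ 1.
Smallest exponent giving 1 is 196.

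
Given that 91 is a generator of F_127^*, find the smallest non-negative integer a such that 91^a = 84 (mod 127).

76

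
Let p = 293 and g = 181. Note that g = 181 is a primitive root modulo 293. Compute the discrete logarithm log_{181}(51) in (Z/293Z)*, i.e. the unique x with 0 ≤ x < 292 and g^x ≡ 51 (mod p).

67

Baby-step giant-step with m = ceil(sqrt(292)) = 18.
Baby table (181^j mod 293 for j=0..17):
  0:1  1:181  2:238  3:7  4:95  5:201  6:49  7:79
  8:235  9:50  10:260  11:180  12:57  13:62  14:88  15:106
  16:141  17:30
Giant step factor: 181^(-18) ≡ 216 (mod 293).
Scan 51·216^i mod 293 for i = 0, 1, …:
  i=0: 51   i=1: 175   i=2: 3   i=3: 62
Match at i=3, j=13: x = 3·18 + 13 = 67.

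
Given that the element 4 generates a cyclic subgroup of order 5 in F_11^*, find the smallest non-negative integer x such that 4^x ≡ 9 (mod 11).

3

Successive powers of 4 modulo 11:
  4^0=1  4^1=4  4^2=5  4^3=9
So 4^3 ≡ 9 (mod 11), giving x = 3.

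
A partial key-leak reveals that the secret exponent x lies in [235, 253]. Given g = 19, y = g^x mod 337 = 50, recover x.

250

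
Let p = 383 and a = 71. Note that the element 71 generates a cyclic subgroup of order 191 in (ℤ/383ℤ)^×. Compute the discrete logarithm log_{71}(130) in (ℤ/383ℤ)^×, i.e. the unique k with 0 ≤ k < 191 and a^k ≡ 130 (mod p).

Baby-step giant-step with m = ceil(sqrt(191)) = 14.
Baby table (71^j mod 383 for j=0..13):
  0:1  1:71  2:62  3:189  4:14  5:228  6:102  7:348
  8:196  9:128  10:279  11:276  12:63  13:260
Giant step factor: 71^(-14) ≡ 126 (mod 383).
Scan 130·126^i mod 383 for i = 0, 1, …:
  i=0: 130   i=1: 294   i=2: 276
Match at i=2, j=11: k = 2·14 + 11 = 39.

39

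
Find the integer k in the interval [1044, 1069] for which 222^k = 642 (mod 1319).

Compute 222^1044 mod 1319 = 997, then multiply by 222 repeatedly:
  222^1044=997  222^1045=1061  222^1046=760  222^1047=1207  222^1048=197
  222^1049=207  222^1050=1108  222^1051=642
Found 642 at exponent 1051.

1051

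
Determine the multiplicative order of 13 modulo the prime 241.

240

The order of 13 must divide p − 1 = 240 = 2^4 · 3 · 5.
Divisors: 1, 2, 3, 4, 5, 6, 8, 10, 12, 15, 16, 20, 24, 30, 40, 48, 60, 80, 120, 240.
Check each in increasing order: 13^1 ≡ 13;  13^2 ≡ 169;  13^3 ≡ 28;  13^4 ≡ 123;  13^5 ≡ 153;  13^6 ≡ 61;  13^8 ≡ 187;  13^10 ≡ 32;  13^12 ≡ 106;  13^15 ≡ 76;  13^16 ≡ 24;  13^20 ≡ 60;  13^24 ≡ 150;  13^30 ≡ 233;  13^40 ≡ 226;  13^48 ≡ 87;  13^60 ≡ 64;  13^80 ≡ 225;  13^120 ≡ 240;  13^240 ≡ 1.
Smallest exponent giving 1 is 240.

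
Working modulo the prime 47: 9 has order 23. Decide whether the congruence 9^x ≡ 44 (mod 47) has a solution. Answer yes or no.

no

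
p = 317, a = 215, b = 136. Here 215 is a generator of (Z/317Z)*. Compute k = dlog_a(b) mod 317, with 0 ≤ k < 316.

258

Baby-step giant-step with m = ceil(sqrt(316)) = 18.
Baby table (215^j mod 317 for j=0..17):
  0:1  1:215  2:260  3:108  4:79  5:184  6:252  7:290
  8:218  9:271  10:254  11:86  12:104  13:170  14:95  15:137
  16:291  17:116
Giant step factor: 215^(-18) ≡ 40 (mod 317).
Scan 136·40^i mod 317 for i = 0, 1, …:
  i=0: 136   i=1: 51   i=2: 138   i=3: 131
  i=4: 168   i=5: 63   i=6: 301   i=7: 311
  i=8: 77   i=9: 227     …   i=13: 38
  i=14: 252
Match at i=14, j=6: k = 14·18 + 6 = 258.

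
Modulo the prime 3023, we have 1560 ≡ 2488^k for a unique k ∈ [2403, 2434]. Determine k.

Compute 2488^2403 mod 3023 = 1925, then multiply by 2488 repeatedly:
  2488^2403=1925  2488^2404=968  2488^2405=2076  2488^2406=1804  2488^2407=2220
  2488^2408=339  2488^2409=15  2488^2410=1044  2488^2411=715  2488^2412=1396
  2488^2413=2844  2488^2414=2052  2488^2415=2552  2488^2416=1076  2488^2417=1733
  2488^2418=906  2488^2419=1993  2488^2420=864  2488^2421=279  2488^2422=1885
  2488^2423=1207  2488^2424=1177  2488^2425=2112  2488^2426=682  2488^2427=913
  2488^2428=1271  2488^2429=190  2488^2430=1132  2488^2431=2003  2488^2432=1560
Found 1560 at exponent 2432.

2432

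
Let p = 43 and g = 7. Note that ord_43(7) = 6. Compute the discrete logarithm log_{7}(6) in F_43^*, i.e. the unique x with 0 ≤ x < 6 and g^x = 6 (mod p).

2

Successive powers of 7 modulo 43:
  7^0=1  7^1=7  7^2=6
So 7^2 ≡ 6 (mod 43), giving x = 2.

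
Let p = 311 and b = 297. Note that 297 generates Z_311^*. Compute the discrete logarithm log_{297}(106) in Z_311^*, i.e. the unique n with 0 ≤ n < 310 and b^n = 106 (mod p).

218

Baby-step giant-step with m = ceil(sqrt(310)) = 18.
Baby table (297^j mod 311 for j=0..17):
  0:1  1:297  2:196  3:55  4:163  5:206  6:226  7:257
  8:134  9:301  10:140  11:217  12:72  13:236  14:117  15:228
  16:229  17:215
Giant step factor: 297^(-18) ≡ 28 (mod 311).
Scan 106·28^i mod 311 for i = 0, 1, …:
  i=0: 106   i=1: 169   i=2: 67   i=3: 10
  i=4: 280   i=5: 65   i=6: 265   i=7: 267
  i=8: 12   i=9: 25   i=10: 78   i=11: 7
  i=12: 196
Match at i=12, j=2: n = 12·18 + 2 = 218.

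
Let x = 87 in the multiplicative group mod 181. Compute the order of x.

The order of 87 must divide p − 1 = 180 = 2^2 · 3^2 · 5.
Divisors: 1, 2, 3, 4, 5, 6, 9, 10, 12, 15, 18, 20, 30, 36, 45, 60, 90, 180.
Check each in increasing order: 87^1 ≡ 87;  87^2 ≡ 148;  87^3 ≡ 25;  87^4 ≡ 3;  87^5 ≡ 80;  87^6 ≡ 82;  87^9 ≡ 59;  87^10 ≡ 65;  87^12 ≡ 27;  87^15 ≡ 132;  87^18 ≡ 42;  87^20 ≡ 62;  87^30 ≡ 48;  87^36 ≡ 135;  87^45 ≡ 1.
Smallest exponent giving 1 is 45.

45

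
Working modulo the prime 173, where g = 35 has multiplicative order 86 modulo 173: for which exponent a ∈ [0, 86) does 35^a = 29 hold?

Baby-step giant-step with m = ceil(sqrt(86)) = 10.
Baby table (35^j mod 173 for j=0..9):
  0:1  1:35  2:14  3:144  4:23  5:113  6:149  7:25
  8:10  9:4
Giant step factor: 35^(-10) ≡ 152 (mod 173).
Scan 29·152^i mod 173 for i = 0, 1, …:
  i=0: 29   i=1: 83   i=2: 160   i=3: 100
  i=4: 149
Match at i=4, j=6: a = 4·10 + 6 = 46.

46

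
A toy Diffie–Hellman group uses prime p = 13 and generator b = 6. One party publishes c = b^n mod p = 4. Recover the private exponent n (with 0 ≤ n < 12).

Successive powers of 6 modulo 13:
  6^0=1  6^1=6  6^2=10  6^3=8  6^4=9  6^5=2
  6^6=12  6^7=7  6^8=3  6^9=5  6^10=4
So 6^10 ≡ 4 (mod 13), giving n = 10.

10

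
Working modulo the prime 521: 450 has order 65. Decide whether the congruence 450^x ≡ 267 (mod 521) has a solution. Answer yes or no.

yes

267 ∈ ⟨450⟩ iff 267^65 ≡ 1 (mod 521), since |⟨450⟩| = 65.
267^65 mod 521 = 1.
Since 1 = 1, 267 lies in the subgroup.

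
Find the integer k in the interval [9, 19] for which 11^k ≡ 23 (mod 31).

9

Compute 11^9 mod 31 = 23, then multiply by 11 repeatedly:
  11^9=23
Found 23 at exponent 9.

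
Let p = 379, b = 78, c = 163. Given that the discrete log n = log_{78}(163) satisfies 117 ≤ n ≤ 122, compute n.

Compute 78^117 mod 379 = 163, then multiply by 78 repeatedly:
  78^117=163
Found 163 at exponent 117.

117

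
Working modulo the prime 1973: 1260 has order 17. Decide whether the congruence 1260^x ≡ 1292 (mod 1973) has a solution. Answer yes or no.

⟨1260⟩ has order 17; its elements mod 1973 are {1, 68, 159, 273, 625, 678, 725, 807, 841, 947, 1067, 1260, 1308, 1528, 1605, 1944, 1948}.
1292 is not in this set.

no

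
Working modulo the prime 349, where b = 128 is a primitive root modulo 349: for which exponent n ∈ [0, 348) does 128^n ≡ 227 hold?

58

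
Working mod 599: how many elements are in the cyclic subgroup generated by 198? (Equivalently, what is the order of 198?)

598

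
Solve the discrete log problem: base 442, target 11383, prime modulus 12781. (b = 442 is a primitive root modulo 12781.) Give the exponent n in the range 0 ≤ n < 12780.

9976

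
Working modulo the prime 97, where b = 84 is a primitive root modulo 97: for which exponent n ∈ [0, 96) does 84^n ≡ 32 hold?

26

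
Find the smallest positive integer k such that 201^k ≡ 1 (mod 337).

112

The order of 201 must divide p − 1 = 336 = 2^4 · 3 · 7.
Divisors: 1, 2, 3, 4, 6, 7, 8, 12, 14, 16, 21, 24, 28, 42, 48, 56, 84, 112, 168, 336.
Check each in increasing order: 201^1 ≡ 201;  201^2 ≡ 298;  201^3 ≡ 249;  201^4 ≡ 173;  201^6 ≡ 330;  201^7 ≡ 278;  201^8 ≡ 273;  201^12 ≡ 49;  201^14 ≡ 111;  201^16 ≡ 52;  201^21 ≡ 191;  201^24 ≡ 42;  201^28 ≡ 189;  201^42 ≡ 85;  201^48 ≡ 79;  201^56 ≡ 336;  201^84 ≡ 148;  201^112 ≡ 1.
Smallest exponent giving 1 is 112.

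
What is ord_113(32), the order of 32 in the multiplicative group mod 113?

28

The order of 32 must divide p − 1 = 112 = 2^4 · 7.
Divisors: 1, 2, 4, 7, 8, 14, 16, 28, 56, 112.
Check each in increasing order: 32^1 ≡ 32;  32^2 ≡ 7;  32^4 ≡ 49;  32^7 ≡ 15;  32^8 ≡ 28;  32^14 ≡ 112;  32^16 ≡ 106;  32^28 ≡ 1.
Smallest exponent giving 1 is 28.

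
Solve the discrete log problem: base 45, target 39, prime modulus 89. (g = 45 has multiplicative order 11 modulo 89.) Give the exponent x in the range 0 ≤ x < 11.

Successive powers of 45 modulo 89:
  45^0=1  45^1=45  45^2=67  45^3=78  45^4=39
So 45^4 ≡ 39 (mod 89), giving x = 4.

4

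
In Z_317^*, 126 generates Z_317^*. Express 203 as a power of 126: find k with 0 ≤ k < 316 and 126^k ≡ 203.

79

Baby-step giant-step with m = ceil(sqrt(316)) = 18.
Baby table (126^j mod 317 for j=0..17):
  0:1  1:126  2:26  3:106  4:42  5:220  6:141  7:14
  8:179  9:47  10:216  11:271  12:227  13:72  14:196  15:287
  16:24  17:171
Giant step factor: 126^(-18) ≡ 95 (mod 317).
Scan 203·95^i mod 317 for i = 0, 1, …:
  i=0: 203   i=1: 265   i=2: 132   i=3: 177
  i=4: 14
Match at i=4, j=7: k = 4·18 + 7 = 79.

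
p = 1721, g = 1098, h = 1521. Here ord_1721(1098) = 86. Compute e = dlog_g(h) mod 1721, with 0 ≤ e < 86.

Baby-step giant-step with m = ceil(sqrt(86)) = 10.
Baby table (1098^j mod 1721 for j=0..9):
  0:1  1:1098  2:904  3:1296  4:1462  5:1304  6:1641  7:1652
  8:1683  9:1301
Giant step factor: 1098^(-10) ≡ 1392 (mod 1721).
Scan 1521·1392^i mod 1721 for i = 0, 1, …:
  i=0: 1521   i=1: 402   i=2: 259   i=3: 839
  i=4: 1050   i=5: 471   i=6: 1652
Match at i=6, j=7: e = 6·10 + 7 = 67.

67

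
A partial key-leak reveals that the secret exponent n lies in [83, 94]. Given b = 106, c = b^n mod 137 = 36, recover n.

86

Compute 106^83 mod 137 = 132, then multiply by 106 repeatedly:
  106^83=132  106^84=18  106^85=127  106^86=36
Found 36 at exponent 86.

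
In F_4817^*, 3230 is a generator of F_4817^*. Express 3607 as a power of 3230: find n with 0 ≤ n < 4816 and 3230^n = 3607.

Baby-step giant-step with m = ceil(sqrt(4816)) = 70.
Baby table (3230^j mod 4817 for j=0..69):
  0:1  1:3230  2:4095  3:4185  4:1048  5:3506  6:4430  7:2410
  8:28  9:3734  10:3869  11:1572  12:442  13:1828  14:3615  15:42
  16:784  17:3395  18:2358  19:663  20:2742  21:3014  22:63  23:1176
  24:2684  25:3537  26:3403  27:4113  28:4521  29:2503  30:1764  31:4026
  32:2897  33:2696  34:3761  35:4373  36:1346  37:2646  38:1222  39:1937
  40:4044  41:3233  42:4151  43:2019  44:3969  45:1833  46:497  47:1249
  48:2441  49:3818  50:620  51:3545  52:341  53:3154  54:4282  55:1253
  56:910  57:930  58:2909  59:2920  60:4731  61:1606  62:4288  63:1365
  64:1395  65:1955  66:4380  67:4688  68:2409  69:1615
Giant step factor: 3230^(-70) ≡ 3069 (mod 4817).
Scan 3607·3069^i mod 4817 for i = 0, 1, …:
  i=0: 3607   i=1: 417   i=2: 3268   i=3: 498
  i=4: 1373   i=5: 3679   i=6: 4620   i=7: 2349
  i=8: 2849   i=9: 726     …   i=18: 3418
  i=19: 3233
Match at i=19, j=41: n = 19·70 + 41 = 1371.

1371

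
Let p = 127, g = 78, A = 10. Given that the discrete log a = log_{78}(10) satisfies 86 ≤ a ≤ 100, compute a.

93

Compute 78^86 mod 127 = 113, then multiply by 78 repeatedly:
  78^86=113  78^87=51  78^88=41  78^89=23  78^90=16
  78^91=105  78^92=62  78^93=10
Found 10 at exponent 93.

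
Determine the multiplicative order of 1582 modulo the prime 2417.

The order of 1582 must divide p − 1 = 2416 = 2^4 · 151.
Divisors: 1, 2, 4, 8, 16, 151, 302, 604, 1208, 2416.
Check each in increasing order: 1582^1 ≡ 1582;  1582^2 ≡ 1129;  1582^4 ≡ 882;  1582^8 ≡ 2067;  1582^16 ≡ 1650;  1582^151 ≡ 1825;  1582^302 ≡ 2416;  1582^604 ≡ 1.
Smallest exponent giving 1 is 604.

604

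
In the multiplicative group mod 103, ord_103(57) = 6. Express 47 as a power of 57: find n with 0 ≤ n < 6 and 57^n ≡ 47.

Successive powers of 57 modulo 103:
  57^0=1  57^1=57  57^2=56  57^3=102  57^4=46  57^5=47
So 57^5 ≡ 47 (mod 103), giving n = 5.

5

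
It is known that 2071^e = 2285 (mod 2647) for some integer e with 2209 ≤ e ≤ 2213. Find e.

2212

Compute 2071^2209 mod 2647 = 2165, then multiply by 2071 repeatedly:
  2071^2209=2165  2071^2210=2344  2071^2211=2473  2071^2212=2285
Found 2285 at exponent 2212.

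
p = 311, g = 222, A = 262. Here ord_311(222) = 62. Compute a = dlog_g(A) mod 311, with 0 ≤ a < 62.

Successive powers of 222 modulo 311:
  222^0=1  222^1=222  222^2=146  222^3=68  222^4=168  222^5=287
  222^6=270  222^7=228  222^8=234  222^9=11  222^10=265  222^11=51
  222^12=126  222^13=293  222^14=47  222^15=171  222^16=20  222^17=86
  222^18=121  222^19=116  222^20=250  222^21=142  222^22=113  222^23=206
  222^24=15  222^25=220  222^26=13  222^27=87  222^28=32  222^29=262
So 222^29 ≡ 262 (mod 311), giving a = 29.

29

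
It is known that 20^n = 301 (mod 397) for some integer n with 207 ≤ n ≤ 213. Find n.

209

Compute 20^207 mod 397 = 365, then multiply by 20 repeatedly:
  20^207=365  20^208=154  20^209=301
Found 301 at exponent 209.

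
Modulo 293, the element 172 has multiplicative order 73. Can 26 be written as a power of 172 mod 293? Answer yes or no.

yes

26 ∈ ⟨172⟩ iff 26^73 ≡ 1 (mod 293), since |⟨172⟩| = 73.
26^73 mod 293 = 1.
Since 1 = 1, 26 lies in the subgroup.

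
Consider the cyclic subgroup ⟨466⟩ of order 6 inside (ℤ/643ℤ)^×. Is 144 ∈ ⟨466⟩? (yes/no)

no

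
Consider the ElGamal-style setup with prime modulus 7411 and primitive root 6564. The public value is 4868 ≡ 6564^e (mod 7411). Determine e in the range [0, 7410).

Baby-step giant-step with m = ceil(sqrt(7410)) = 87.
Baby table (6564^j mod 7411 for j=0..86):
  0:1  1:6564  2:5953  3:4700  4:6218  5:2575  6:5220  7:3027
  8:337  9:3590  10:5191  11:5357  12:5564  13:688  14:2733  15:4792
  16:2404  17:1837  18:371  19:4436  20:85  21:2115  22:2057  23:6717
  24:2349  25:3956  26:6451  27:5321  28:6412  29:1299  30:3986  31:3274
  32:6047  33:6603  34:2564  35:7126  36:4243  37:514  38:1891  39:6510
  40:7225  41:1911  42:4392  43:298  44:6979  45:2765  46:7332  47:214
  48:4017  49:6661  50:5315  51:4083  52:2636  53:5430  54:3021  55:5419
  56:4927  57:6635  58:5104  59:4936  60:6423  61:6804  62:2770  63:3097
  64:335  65:5284  66:696  67:3368  68:539  69:2949  70:7115  71:6149
  72:1730  73:2068  74:4811  75:1133  76:3779  77:739  78:4002  79:4544
  80:4952  81:282  82:5709  83:3860  84:6242  85:4480  86:7283
Giant step factor: 6564^(-87) ≡ 6427 (mod 7411).
Scan 4868·6427^i mod 7411 for i = 0, 1, …:
  i=0: 4868   i=1: 4805   i=2: 98   i=3: 7322
  i=4: 6055   i=5: 324   i=6: 7268   i=7: 7314
  i=8: 6516   i=9: 6182     …   i=24: 6322
  i=25: 4392
Match at i=25, j=42: e = 25·87 + 42 = 2217.

2217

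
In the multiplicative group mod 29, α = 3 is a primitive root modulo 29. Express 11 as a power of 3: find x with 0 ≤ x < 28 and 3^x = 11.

5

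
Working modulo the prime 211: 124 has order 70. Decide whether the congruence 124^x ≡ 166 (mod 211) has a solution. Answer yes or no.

no

166 ∈ ⟨124⟩ iff 166^70 ≡ 1 (mod 211), since |⟨124⟩| = 70.
166^70 mod 211 = 14.
Since 14 ≠ 1, 166 does not lie in the subgroup.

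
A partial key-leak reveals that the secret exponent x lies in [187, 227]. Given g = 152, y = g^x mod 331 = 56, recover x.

Compute 152^187 mod 331 = 166, then multiply by 152 repeatedly:
  152^187=166  152^188=76  152^189=298  152^190=280  152^191=192
  152^192=56
Found 56 at exponent 192.

192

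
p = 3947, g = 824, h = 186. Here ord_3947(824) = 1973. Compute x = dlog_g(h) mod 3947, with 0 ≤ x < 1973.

Baby-step giant-step with m = ceil(sqrt(1973)) = 45.
Baby table (824^j mod 3947 for j=0..44):
  0:1  1:824  2:92  3:815  4:570  5:3934  6:1129  7:2751
  8:1246  9:484  10:169  11:1111  12:3707  13:3537  14:1602  15:1750
  16:1345  17:3120  18:1383  19:2856  20:932  21:2250  22:2857  23:1756
  24:2342  25:3672  26:2326  27:2329  28:854  29:1130  30:3575  31:1338
  32:1299  33:739  34:1098  35:889  36:2341  37:2848  38:2234  39:1514
  40:284  41:1143  42:2446  43:2534  44:53
Giant step factor: 824^(-45) ≡ 3591 (mod 3947).
Scan 186·3591^i mod 3947 for i = 0, 1, …:
  i=0: 186   i=1: 883   i=2: 1412   i=3: 2544
  i=4: 2146   i=5: 1742   i=6: 3474   i=7: 2614
  i=8: 908   i=9: 406     …   i=28: 2019
  i=29: 3537
Match at i=29, j=13: x = 29·45 + 13 = 1318.

1318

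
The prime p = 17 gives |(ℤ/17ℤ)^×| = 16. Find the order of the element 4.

4

The order of 4 must divide p − 1 = 16 = 2^4.
Divisors: 1, 2, 4, 8, 16.
Check each in increasing order: 4^1 ≡ 4;  4^2 ≡ 16;  4^4 ≡ 1.
Smallest exponent giving 1 is 4.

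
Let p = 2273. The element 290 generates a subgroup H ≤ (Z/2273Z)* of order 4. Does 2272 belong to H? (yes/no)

2272 ∈ ⟨290⟩ iff 2272^4 ≡ 1 (mod 2273), since |⟨290⟩| = 4.
2272^4 mod 2273 = 1.
Since 1 = 1, 2272 lies in the subgroup.

yes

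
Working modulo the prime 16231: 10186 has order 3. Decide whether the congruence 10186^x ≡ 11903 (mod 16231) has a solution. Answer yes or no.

no

⟨10186⟩ has order 3; its elements mod 16231 are {1, 6044, 10186}.
11903 is not in this set.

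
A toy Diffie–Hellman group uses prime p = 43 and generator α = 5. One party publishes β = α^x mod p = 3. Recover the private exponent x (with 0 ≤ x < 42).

Baby-step giant-step with m = ceil(sqrt(42)) = 7.
Baby table (5^j mod 43 for j=0..6):
  0:1  1:5  2:25  3:39  4:23  5:29  6:16
Giant step factor: 5^(-7) ≡ 7 (mod 43).
Scan 3·7^i mod 43 for i = 0, 1, …:
  i=0: 3   i=1: 21   i=2: 18   i=3: 40
  i=4: 22   i=5: 25
Match at i=5, j=2: x = 5·7 + 2 = 37.

37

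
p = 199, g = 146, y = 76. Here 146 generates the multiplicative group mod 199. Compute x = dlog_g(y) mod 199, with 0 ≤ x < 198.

75

Baby-step giant-step with m = ceil(sqrt(198)) = 15.
Baby table (146^j mod 199 for j=0..14):
  0:1  1:146  2:23  3:174  4:131  5:22  6:28  7:108
  8:47  9:96  10:86  11:19  12:187  13:39  14:122
Giant step factor: 146^(-15) ≡ 67 (mod 199).
Scan 76·67^i mod 199 for i = 0, 1, …:
  i=0: 76   i=1: 117   i=2: 78   i=3: 52
  i=4: 101   i=5: 1
Match at i=5, j=0: x = 5·15 + 0 = 75.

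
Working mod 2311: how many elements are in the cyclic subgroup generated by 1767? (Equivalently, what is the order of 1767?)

330

The order of 1767 must divide p − 1 = 2310 = 2 · 3 · 5 · 7 · 11.
Divisors: 1, 2, 3, 5, 6, 7, 10, 11, 14, 15, 21, 22, 30, 33, 35, 42, 55, 66, 70, 77, 105, 110, 154, 165, 210, 231, 330, 385, 462, 770, 1155, 2310.
Check each in increasing order: 1767^1 ≡ 1767;  1767^2 ≡ 128;  1767^3 ≡ 2009;  1767^5 ≡ 631;  1767^6 ≡ 1075;  1767^7 ≡ 2194;  1767^10 ≡ 669;  1767^11 ≡ 1202;  1767^14 ≡ 2134;  1767^15 ≡ 1537;  1767^21 ≡ 2221;  1767^22 ≡ 429;  1767^30 ≡ 527;  1767^33 ≡ 305;  1767^35 ≡ 2064;  1767^42 ≡ 1167;  1767^55 ≡ 1429;  1767^66 ≡ 585;  1767^70 ≡ 923;  1767^77 ≡ 626;  1767^105 ≡ 808;  1767^110 ≡ 1428;  1767^154 ≡ 1317;  1767^165 ≡ 2310;  1767^210 ≡ 1162;  1767^231 ≡ 1726;  1767^330 ≡ 1.
Smallest exponent giving 1 is 330.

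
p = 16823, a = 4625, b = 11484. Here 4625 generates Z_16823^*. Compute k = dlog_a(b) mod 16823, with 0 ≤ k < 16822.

534

Baby-step giant-step with m = ceil(sqrt(16822)) = 130.
Baby table (4625^j mod 16823 for j=0..129):
  0:1  1:4625  2:8592  3:2074  4:3140  5:4251  6:11611  7:1859
  8:1322  9:7501  10:3099  11:16502  12:12622  13:940  14:7166  15:1440
  16:14915  17:7575  18:8889  19:13036  20:14691  21:14601  22:2103  23:2681
  24:1074  25:4465  26:8804  27:6840  28:7760  29:6541  30:4371  31:11452
  32:6696  33:14680  34:14195  35:8529  36:13513  37:180  38:8173  39:15667
  40:3214  41:10041  42:8145  43:3928  44:14983  45:2438  46:4340  47:2661
  48:9512  49:855  50:970  51:11332  52:6855  53:9843  54:837  55:1835
  56:8083  57:3169  58:3792  59:8434  60:11536  61:8267  62:13019  63:3358
  64:3121  65:491  66:16593  67:12922  68:8954  69:10847  70:1189  71:14827
  72:4327  73:9828  74:15577  75:7539  76:10619  77:6538  78:7319  79:2499
  80:474  81:5260  82:1442  83:7342  84:7936  85:13037  86:2493  87:6370
  88:4177  89:5821  90:5325  91:16076  92:10663  93:8162  94:15261  95:9640
  96:4050  97:7251  98:7636  99:5023  100:15635  101:6621  102:4265  103:9069
  104:4386  105:13535  106:992  107:12144  108:10826  109:5002  110:2625  111:11242
  112:11180  113:10421  114:16053  115:5226  116:12422  117:1205  118:4712  119:7215
  120:9366  121:15348  122:8263  123:11342  124:2636  125:11648  126:4754  127:16412
  128:124  129:1518
Giant step factor: 4625^(-130) ≡ 10716 (mod 16823).
Scan 11484·10716^i mod 16823 for i = 0, 1, …:
  i=0: 11484   i=1: 2299   i=2: 7212   i=3: 15753
  i=4: 7166
Match at i=4, j=14: k = 4·130 + 14 = 534.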